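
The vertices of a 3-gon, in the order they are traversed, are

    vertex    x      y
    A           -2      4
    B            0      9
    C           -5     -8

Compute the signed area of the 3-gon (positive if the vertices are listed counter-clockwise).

Cross-terms: -18, 45, -36  ⇒  Σ = -9
Signed area = Σ/2 = -4.5 (negative ⇒ clockwise traversal).

-4.5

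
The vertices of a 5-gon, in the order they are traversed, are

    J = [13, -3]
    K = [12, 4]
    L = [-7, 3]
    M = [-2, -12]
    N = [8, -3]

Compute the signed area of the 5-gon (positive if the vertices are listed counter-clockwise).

179.5

J→K: (13)(4) − (12)(-3) = 88
K→L: (12)(3) − (-7)(4) = 64
L→M: (-7)(-12) − (-2)(3) = 90
M→N: (-2)(-3) − (8)(-12) = 102
N→J: (8)(-3) − (13)(-3) = 15
Σ = 359
Signed area = Σ/2 = 179.5 (positive ⇒ counter-clockwise traversal).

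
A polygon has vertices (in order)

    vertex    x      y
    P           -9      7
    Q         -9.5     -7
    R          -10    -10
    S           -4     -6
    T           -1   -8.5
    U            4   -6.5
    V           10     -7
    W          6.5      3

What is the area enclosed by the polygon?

Apply the shoelace formula: 2A = Σ (x_i·y_{i+1} − x_{i+1}·y_i), indices taken mod 8.
Cross-terms: 129.5, 25, 20, 28, 40.5, 37, 75.5, 72.5  ⇒  Σ = 428
Area = |Σ|/2 = 214.

214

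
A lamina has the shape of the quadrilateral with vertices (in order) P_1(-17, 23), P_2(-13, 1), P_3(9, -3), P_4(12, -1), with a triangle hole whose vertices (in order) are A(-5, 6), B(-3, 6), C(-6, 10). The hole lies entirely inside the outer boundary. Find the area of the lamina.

Outer boundary:
Apply the shoelace (surveyor's) formula: 2A = Σ (x_i·y_{i+1} − x_{i+1}·y_i), indices taken mod 4.
P_1→P_2: (-17)(1) − (-13)(23) = 282
P_2→P_3: (-13)(-3) − (9)(1) = 30
P_3→P_4: (9)(-1) − (12)(-3) = 27
P_4→P_1: (12)(23) − (-17)(-1) = 259
Σ = 598
Area = |Σ|/2 = 299.
Hole:
Apply Gauss's area formula: 2A = Σ (x_i·y_{i+1} − x_{i+1}·y_i), indices taken mod 3.
Cross-terms: -12, 6, 14  ⇒  Σ = 8
Area = |Σ|/2 = 4.
Net area = 299 − 4 = 295.

295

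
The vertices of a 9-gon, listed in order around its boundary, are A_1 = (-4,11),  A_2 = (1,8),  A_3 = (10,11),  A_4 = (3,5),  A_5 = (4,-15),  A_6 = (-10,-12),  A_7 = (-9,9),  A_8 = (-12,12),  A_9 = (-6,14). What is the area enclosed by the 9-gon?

331

Σ = (-43) + (-69) + (17) + (-65) + (-198) + (-198) + (0) + (-96) + (-10) = -662
Area = |Σ|/2 = 331.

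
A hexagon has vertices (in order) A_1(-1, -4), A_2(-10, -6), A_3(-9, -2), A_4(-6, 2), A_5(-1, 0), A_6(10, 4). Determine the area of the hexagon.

68

Apply the shoelace (surveyor's) formula: 2A = Σ (x_i·y_{i+1} − x_{i+1}·y_i), indices taken mod 6.
Σ = (-34) + (-34) + (-30) + (2) + (-4) + (-36) = -136
Area = |Σ|/2 = 68.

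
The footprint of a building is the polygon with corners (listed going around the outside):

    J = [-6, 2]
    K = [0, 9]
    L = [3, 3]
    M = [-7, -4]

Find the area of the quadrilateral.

Apply the surveyor's formula: 2A = Σ (x_i·y_{i+1} − x_{i+1}·y_i), indices taken mod 4.
J→K: (-6)(9) − (0)(2) = -54
K→L: (0)(3) − (3)(9) = -27
L→M: (3)(-4) − (-7)(3) = 9
M→J: (-7)(2) − (-6)(-4) = -38
Σ = -110
Area = |Σ|/2 = 55.

55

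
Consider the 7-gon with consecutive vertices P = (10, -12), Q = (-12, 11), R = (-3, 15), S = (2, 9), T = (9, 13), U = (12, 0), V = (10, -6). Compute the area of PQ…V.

Cross-terms: -34, -147, -57, -55, -156, -72, -60  ⇒  Σ = -581
Area = |Σ|/2 = 290.5.

290.5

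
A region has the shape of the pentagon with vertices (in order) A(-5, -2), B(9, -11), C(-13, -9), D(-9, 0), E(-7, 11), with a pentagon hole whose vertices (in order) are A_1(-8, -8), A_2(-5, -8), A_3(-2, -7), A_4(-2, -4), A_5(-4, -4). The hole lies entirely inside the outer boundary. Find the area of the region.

Outer boundary:
Apply the surveyor's formula: 2A = Σ (x_i·y_{i+1} − x_{i+1}·y_i), indices taken mod 5.
Σ = (73) + (-224) + (-81) + (-99) + (69) = -262
Area = |Σ|/2 = 131.
Hole:
A_1→A_2: (-8)(-8) − (-5)(-8) = 24
A_2→A_3: (-5)(-7) − (-2)(-8) = 19
A_3→A_4: (-2)(-4) − (-2)(-7) = -6
A_4→A_5: (-2)(-4) − (-4)(-4) = -8
A_5→A_1: (-4)(-8) − (-8)(-4) = 0
Σ = 29
Area = |Σ|/2 = 14.5.
Net area = 131 − 14.5 = 116.5.

116.5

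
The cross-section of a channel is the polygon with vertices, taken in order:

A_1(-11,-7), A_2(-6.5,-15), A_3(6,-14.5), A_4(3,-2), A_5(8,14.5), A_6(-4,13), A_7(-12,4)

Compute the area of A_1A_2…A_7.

Apply the surveyor's formula: 2A = Σ (x_i·y_{i+1} − x_{i+1}·y_i), indices taken mod 7.
Σ = (119.5) + (184.25) + (31.5) + (59.5) + (162) + (140) + (128) = 824.75
Area = |Σ|/2 = 412.375.

412.375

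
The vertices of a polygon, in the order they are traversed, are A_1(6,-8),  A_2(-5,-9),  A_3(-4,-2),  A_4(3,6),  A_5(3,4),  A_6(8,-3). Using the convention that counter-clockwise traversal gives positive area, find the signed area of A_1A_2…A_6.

-115.5

Apply the surveyor's formula: 2A = Σ (x_i·y_{i+1} − x_{i+1}·y_i), indices taken mod 6.
A_1→A_2: (6)(-9) − (-5)(-8) = -94
A_2→A_3: (-5)(-2) − (-4)(-9) = -26
A_3→A_4: (-4)(6) − (3)(-2) = -18
A_4→A_5: (3)(4) − (3)(6) = -6
A_5→A_6: (3)(-3) − (8)(4) = -41
A_6→A_1: (8)(-8) − (6)(-3) = -46
Σ = -231
Signed area = Σ/2 = -115.5 (negative ⇒ clockwise traversal).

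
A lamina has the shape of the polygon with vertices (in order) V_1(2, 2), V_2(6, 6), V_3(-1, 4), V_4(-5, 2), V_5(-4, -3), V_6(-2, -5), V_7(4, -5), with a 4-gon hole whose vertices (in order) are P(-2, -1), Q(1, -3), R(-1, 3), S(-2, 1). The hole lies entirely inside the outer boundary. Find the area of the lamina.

58.5

Outer boundary:
Apply the surveyor's formula: 2A = Σ (x_i·y_{i+1} − x_{i+1}·y_i), indices taken mod 7.
Σ = (0) + (30) + (18) + (23) + (14) + (30) + (18) = 133
Area = |Σ|/2 = 66.5.
Hole:
Cross-terms: 7, 0, 5, 4  ⇒  Σ = 16
Area = |Σ|/2 = 8.
Net area = 66.5 − 8 = 58.5.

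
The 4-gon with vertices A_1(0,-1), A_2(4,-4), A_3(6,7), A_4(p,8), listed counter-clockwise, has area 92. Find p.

The doubled signed area Σ (x_i y_{i+1} − x_{i+1} y_i) is linear in p.
With p=0 it equals 104; the coefficient of p is -8 (from the two edges through A_4).
So -8·p + 104 = 2·92 = 184 ⇒ p = -10.

-10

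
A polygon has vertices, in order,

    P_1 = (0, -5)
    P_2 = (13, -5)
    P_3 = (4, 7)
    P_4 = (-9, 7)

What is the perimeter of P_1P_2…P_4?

|P_1P_2| = √((13)² + (0)²) = √169 = 13
|P_2P_3| = √((-9)² + (12)²) = √225 = 15
|P_3P_4| = √((-13)² + (0)²) = √169 = 13
|P_4P_1| = √((9)² + (-12)²) = √225 = 15
Perimeter = 13 + 15 + 13 + 15 = 56.

56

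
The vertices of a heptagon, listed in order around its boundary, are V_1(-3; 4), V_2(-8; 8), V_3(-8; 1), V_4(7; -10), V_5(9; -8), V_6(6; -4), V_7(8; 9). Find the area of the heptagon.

164

Apply Gauss's area formula: 2A = Σ (x_i·y_{i+1} − x_{i+1}·y_i), indices taken mod 7.
Σ = (8) + (56) + (73) + (34) + (12) + (86) + (59) = 328
Area = |Σ|/2 = 164.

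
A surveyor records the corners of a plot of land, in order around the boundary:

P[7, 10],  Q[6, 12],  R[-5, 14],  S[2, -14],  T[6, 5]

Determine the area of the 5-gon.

164.5

Apply the shoelace formula: 2A = Σ (x_i·y_{i+1} − x_{i+1}·y_i), indices taken mod 5.
Σ = (24) + (144) + (42) + (94) + (25) = 329
Area = |Σ|/2 = 164.5.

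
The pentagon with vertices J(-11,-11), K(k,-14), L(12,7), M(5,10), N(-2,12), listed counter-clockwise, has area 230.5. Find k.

The doubled signed area Σ (x_i y_{i+1} − x_{i+1} y_i) is linear in k.
With k=0 it equals 641; the coefficient of k is 18 (from the two edges through K).
So 18·k + 641 = 2·230.5 = 461 ⇒ k = -10.

-10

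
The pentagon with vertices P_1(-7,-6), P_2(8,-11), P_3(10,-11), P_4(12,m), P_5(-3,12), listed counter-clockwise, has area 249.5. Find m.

The doubled signed area Σ (x_i y_{i+1} − x_{i+1} y_i) is linear in m.
With m=0 it equals 525; the coefficient of m is 13 (from the two edges through P_4).
So 13·m + 525 = 2·249.5 = 499 ⇒ m = -2.

-2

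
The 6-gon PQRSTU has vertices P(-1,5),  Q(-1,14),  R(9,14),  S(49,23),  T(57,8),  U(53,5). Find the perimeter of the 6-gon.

136

|PQ| = √((0)² + (9)²) = √81 = 9
|QR| = √((10)² + (0)²) = √100 = 10
|RS| = √((40)² + (9)²) = √1681 = 41
|ST| = √((8)² + (-15)²) = √289 = 17
|TU| = √((-4)² + (-3)²) = √25 = 5
|UP| = √((-54)² + (0)²) = √2916 = 54
Perimeter = 9 + 10 + 41 + 17 + 5 + 54 = 136.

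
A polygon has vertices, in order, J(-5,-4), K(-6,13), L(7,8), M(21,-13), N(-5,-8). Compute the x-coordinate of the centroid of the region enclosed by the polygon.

497/111

Apply the surveyor's formula. First the cross-terms c_i = x_i·y_{i+1} − x_{i+1}·y_i:
  -89, -139, -259, -233, -20  ⇒  2A = -740, A = -370.
Then Σ (x_i + x_{i+1})·c_i = -9940, so x̄ = -9940 / (6·(-370)) = 497/111.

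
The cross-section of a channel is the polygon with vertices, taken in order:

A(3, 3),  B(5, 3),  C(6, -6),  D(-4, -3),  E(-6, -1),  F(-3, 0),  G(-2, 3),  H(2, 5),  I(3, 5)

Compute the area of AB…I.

A→B: (3)(3) − (5)(3) = -6
B→C: (5)(-6) − (6)(3) = -48
C→D: (6)(-3) − (-4)(-6) = -42
D→E: (-4)(-1) − (-6)(-3) = -14
E→F: (-6)(0) − (-3)(-1) = -3
F→G: (-3)(3) − (-2)(0) = -9
G→H: (-2)(5) − (2)(3) = -16
H→I: (2)(5) − (3)(5) = -5
I→A: (3)(3) − (3)(5) = -6
Σ = -149
Area = |Σ|/2 = 74.5.

74.5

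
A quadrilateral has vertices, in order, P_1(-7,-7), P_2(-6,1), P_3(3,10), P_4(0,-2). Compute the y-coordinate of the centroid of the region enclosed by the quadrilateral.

Apply Gauss's area formula. First the cross-terms c_i = x_i·y_{i+1} − x_{i+1}·y_i:
  -49, -63, -6, -14  ⇒  2A = -132, A = -66.
Then Σ (y_i + y_{i+1})·c_i = -321, so ȳ = -321 / (6·(-66)) = 107/132.

107/132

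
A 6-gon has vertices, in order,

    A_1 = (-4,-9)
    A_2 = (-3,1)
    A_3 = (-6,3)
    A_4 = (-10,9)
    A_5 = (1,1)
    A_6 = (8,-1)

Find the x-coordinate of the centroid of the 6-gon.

Apply the shoelace formula. First the cross-terms c_i = x_i·y_{i+1} − x_{i+1}·y_i:
  -31, -3, -24, -19, -9, -76  ⇒  2A = -162, A = -81.
Then Σ (x_i + x_{i+1})·c_i = 414, so x̄ = 414 / (6·(-81)) = -23/27.

-23/27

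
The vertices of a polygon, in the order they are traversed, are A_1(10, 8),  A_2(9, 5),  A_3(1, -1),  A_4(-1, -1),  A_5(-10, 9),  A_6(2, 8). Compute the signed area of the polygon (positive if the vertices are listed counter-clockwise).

Cross-terms: -22, -14, -2, -19, -98, -64  ⇒  Σ = -219
Signed area = Σ/2 = -109.5 (negative ⇒ clockwise traversal).

-109.5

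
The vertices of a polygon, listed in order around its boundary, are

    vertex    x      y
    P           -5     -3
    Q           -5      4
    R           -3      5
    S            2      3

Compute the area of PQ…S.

Apply the surveyor's formula: 2A = Σ (x_i·y_{i+1} − x_{i+1}·y_i), indices taken mod 4.
Σ = (-35) + (-13) + (-19) + (9) = -58
Area = |Σ|/2 = 29.

29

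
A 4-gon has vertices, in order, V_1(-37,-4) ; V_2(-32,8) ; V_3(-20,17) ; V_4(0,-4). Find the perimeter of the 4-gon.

94

|V_1V_2| = √((5)² + (12)²) = √169 = 13
|V_2V_3| = √((12)² + (9)²) = √225 = 15
|V_3V_4| = √((20)² + (-21)²) = √841 = 29
|V_4V_1| = √((-37)² + (0)²) = √1369 = 37
Perimeter = 13 + 15 + 29 + 37 = 94.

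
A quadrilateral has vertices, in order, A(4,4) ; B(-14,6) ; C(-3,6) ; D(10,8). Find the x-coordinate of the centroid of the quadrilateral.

Apply Gauss's area formula. First the cross-terms c_i = x_i·y_{i+1} − x_{i+1}·y_i:
  80, -66, -84, 8  ⇒  2A = -62, A = -31.
Then Σ (x_i + x_{i+1})·c_i = -154, so x̄ = -154 / (6·(-31)) = 77/93.

77/93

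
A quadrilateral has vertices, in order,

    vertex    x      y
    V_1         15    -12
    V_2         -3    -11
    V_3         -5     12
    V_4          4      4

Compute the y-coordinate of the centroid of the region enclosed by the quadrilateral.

Apply the shoelace (surveyor's) formula. First the cross-terms c_i = x_i·y_{i+1} − x_{i+1}·y_i:
  -201, -91, -68, -108  ⇒  2A = -468, A = -234.
Then Σ (y_i + y_{i+1})·c_i = 4308, so ȳ = 4308 / (6·(-234)) = -359/117.

-359/117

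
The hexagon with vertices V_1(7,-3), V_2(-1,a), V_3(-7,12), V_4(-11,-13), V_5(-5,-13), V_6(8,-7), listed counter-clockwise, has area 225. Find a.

The doubled signed area Σ (x_i y_{i+1} − x_{i+1} y_i) is linear in a.
With a=0 it equals 450; the coefficient of a is 14 (from the two edges through V_2).
So 14·a + 450 = 2·225 = 450 ⇒ a = 0.

0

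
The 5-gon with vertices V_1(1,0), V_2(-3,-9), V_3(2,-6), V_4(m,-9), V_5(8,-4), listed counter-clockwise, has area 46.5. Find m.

4

The doubled signed area Σ (x_i y_{i+1} − x_{i+1} y_i) is linear in m.
With m=0 it equals 85; the coefficient of m is 2 (from the two edges through V_4).
So 2·m + 85 = 2·46.5 = 93 ⇒ m = 4.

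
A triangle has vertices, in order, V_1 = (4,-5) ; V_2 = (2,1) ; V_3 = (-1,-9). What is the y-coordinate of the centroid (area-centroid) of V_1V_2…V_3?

Apply the shoelace formula. First the cross-terms c_i = x_i·y_{i+1} − x_{i+1}·y_i:
  14, -17, 41  ⇒  2A = 38, A = 19.
Then Σ (y_i + y_{i+1})·c_i = -494, so ȳ = -494 / (6·19) = -13/3.

-13/3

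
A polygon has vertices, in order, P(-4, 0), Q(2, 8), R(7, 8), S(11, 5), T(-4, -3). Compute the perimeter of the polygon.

|PQ| = √((6)² + (8)²) = √100 = 10
|QR| = √((5)² + (0)²) = √25 = 5
|RS| = √((4)² + (-3)²) = √25 = 5
|ST| = √((-15)² + (-8)²) = √289 = 17
|TP| = √((0)² + (3)²) = √9 = 3
Perimeter = 10 + 5 + 5 + 17 + 3 = 40.

40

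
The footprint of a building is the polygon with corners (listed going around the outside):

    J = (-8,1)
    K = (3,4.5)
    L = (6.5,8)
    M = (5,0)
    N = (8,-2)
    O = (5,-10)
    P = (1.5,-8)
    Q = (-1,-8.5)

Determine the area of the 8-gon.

Apply the shoelace formula: 2A = Σ (x_i·y_{i+1} − x_{i+1}·y_i), indices taken mod 8.
Σ = (-39) + (-5.25) + (-40) + (-10) + (-70) + (-25) + (-20.75) + (-69) = -279
Area = |Σ|/2 = 139.5.

139.5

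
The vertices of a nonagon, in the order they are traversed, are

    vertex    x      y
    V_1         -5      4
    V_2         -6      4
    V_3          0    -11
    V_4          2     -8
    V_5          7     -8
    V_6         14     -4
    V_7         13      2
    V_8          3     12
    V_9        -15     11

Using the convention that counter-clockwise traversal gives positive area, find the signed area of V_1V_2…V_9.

327

Cross-terms: 4, 66, 22, 40, 84, 80, 150, 213, -5  ⇒  Σ = 654
Signed area = Σ/2 = 327 (positive ⇒ counter-clockwise traversal).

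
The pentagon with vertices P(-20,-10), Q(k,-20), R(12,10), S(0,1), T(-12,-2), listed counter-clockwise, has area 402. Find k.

Write out the shoelace sum; only the two edges meeting at Q involve k:
2·Area = [((-20)·(-20) − k·(-10)) + (k·10 − 12·(-20))] + 104
       = 20·k + 744 = 804
⇒ k = 3.

3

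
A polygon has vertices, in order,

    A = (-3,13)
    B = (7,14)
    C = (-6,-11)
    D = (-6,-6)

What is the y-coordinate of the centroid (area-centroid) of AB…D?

311/63

Apply the shoelace (surveyor's) formula. First the cross-terms c_i = x_i·y_{i+1} − x_{i+1}·y_i:
  -133, 7, -30, -96  ⇒  2A = -252, A = -126.
Then Σ (y_i + y_{i+1})·c_i = -3732, so ȳ = -3732 / (6·(-126)) = 311/63.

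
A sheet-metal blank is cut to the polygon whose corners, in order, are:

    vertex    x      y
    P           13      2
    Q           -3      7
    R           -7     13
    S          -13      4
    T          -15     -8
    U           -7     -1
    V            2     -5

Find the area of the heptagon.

Apply the shoelace formula: 2A = Σ (x_i·y_{i+1} − x_{i+1}·y_i), indices taken mod 7.
Σ = (97) + (10) + (141) + (164) + (-41) + (37) + (69) = 477
Area = |Σ|/2 = 238.5.

238.5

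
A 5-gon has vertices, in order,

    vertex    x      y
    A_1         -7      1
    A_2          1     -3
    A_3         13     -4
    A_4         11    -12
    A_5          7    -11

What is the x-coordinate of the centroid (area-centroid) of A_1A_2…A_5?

746/123

Apply the shoelace formula. First the cross-terms c_i = x_i·y_{i+1} − x_{i+1}·y_i:
  20, 35, -112, -37, -70  ⇒  2A = -164, A = -82.
Then Σ (x_i + x_{i+1})·c_i = -2984, so x̄ = -2984 / (6·(-82)) = 746/123.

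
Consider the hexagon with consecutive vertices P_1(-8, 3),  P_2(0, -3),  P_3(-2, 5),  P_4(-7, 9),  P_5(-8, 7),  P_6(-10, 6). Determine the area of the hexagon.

49

Σ = (24) + (-6) + (17) + (23) + (22) + (18) = 98
Area = |Σ|/2 = 49.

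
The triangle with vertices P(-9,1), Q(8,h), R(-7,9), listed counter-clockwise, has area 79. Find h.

-10

Write out the shoelace sum; only the two edges meeting at Q involve h:
2·Area = [((-9)·h − 8·1) + (8·9 − (-7)·h)] + 74
       = -2·h + 138 = 158
⇒ h = -10.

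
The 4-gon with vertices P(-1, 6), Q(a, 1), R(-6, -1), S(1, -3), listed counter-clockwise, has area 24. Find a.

-3

Write out the shoelace sum; only the two edges meeting at Q involve a:
2·Area = [((-1)·1 − a·6) + (a·(-1) − (-6)·1)] + 22
       = -7·a + 27 = 48
⇒ a = -3.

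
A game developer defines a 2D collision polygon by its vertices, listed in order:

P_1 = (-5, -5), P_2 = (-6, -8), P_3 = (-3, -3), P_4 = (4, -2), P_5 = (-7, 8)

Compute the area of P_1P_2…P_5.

Apply the shoelace (surveyor's) formula: 2A = Σ (x_i·y_{i+1} − x_{i+1}·y_i), indices taken mod 5.
Cross-terms: 10, -6, 18, 18, 75  ⇒  Σ = 115
Area = |Σ|/2 = 57.5.

57.5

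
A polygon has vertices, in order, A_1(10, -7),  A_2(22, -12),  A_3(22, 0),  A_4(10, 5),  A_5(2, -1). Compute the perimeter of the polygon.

|A_1A_2| = √((12)² + (-5)²) = √169 = 13
|A_2A_3| = √((0)² + (12)²) = √144 = 12
|A_3A_4| = √((-12)² + (5)²) = √169 = 13
|A_4A_5| = √((-8)² + (-6)²) = √100 = 10
|A_5A_1| = √((8)² + (-6)²) = √100 = 10
Perimeter = 13 + 12 + 13 + 10 + 10 = 58.

58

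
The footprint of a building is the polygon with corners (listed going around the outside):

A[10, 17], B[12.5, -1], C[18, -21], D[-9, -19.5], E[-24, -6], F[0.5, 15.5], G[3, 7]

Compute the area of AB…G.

Σ = (-222.5) + (-244.5) + (-540) + (-414) + (-369) + (-43) + (-19) = -1852
Area = |Σ|/2 = 926.

926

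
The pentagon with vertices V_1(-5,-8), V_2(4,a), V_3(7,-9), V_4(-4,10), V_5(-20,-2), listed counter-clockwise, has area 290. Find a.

The doubled signed area Σ (x_i y_{i+1} − x_{i+1} y_i) is linear in a.
With a=0 it equals 388; the coefficient of a is -12 (from the two edges through V_2).
So -12·a + 388 = 2·290 = 580 ⇒ a = -16.

-16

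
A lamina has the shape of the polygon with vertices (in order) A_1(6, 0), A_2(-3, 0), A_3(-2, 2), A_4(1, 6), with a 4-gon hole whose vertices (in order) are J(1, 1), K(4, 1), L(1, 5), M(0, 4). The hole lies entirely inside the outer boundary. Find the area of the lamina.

Outer boundary:
Apply the shoelace (surveyor's) formula: 2A = Σ (x_i·y_{i+1} − x_{i+1}·y_i), indices taken mod 4.
Σ = (0) + (-6) + (-14) + (-36) = -56
Area = |Σ|/2 = 28.
Hole:
Apply Gauss's area formula: 2A = Σ (x_i·y_{i+1} − x_{i+1}·y_i), indices taken mod 4.
Σ = (-3) + (19) + (4) + (-4) = 16
Area = |Σ|/2 = 8.
Net area = 28 − 8 = 20.

20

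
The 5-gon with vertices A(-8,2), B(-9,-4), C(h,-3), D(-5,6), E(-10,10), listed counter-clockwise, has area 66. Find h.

0

Write out the shoelace sum; only the two edges meeting at C involve h:
2·Area = [((-9)·(-3) − h·(-4)) + (h·6 − (-5)·(-3))] + 120
       = 10·h + 132 = 132
⇒ h = 0.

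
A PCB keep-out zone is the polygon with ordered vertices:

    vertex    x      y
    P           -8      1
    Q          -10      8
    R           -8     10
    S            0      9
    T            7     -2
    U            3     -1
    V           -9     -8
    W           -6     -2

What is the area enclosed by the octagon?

155.5

Apply the surveyor's formula: 2A = Σ (x_i·y_{i+1} − x_{i+1}·y_i), indices taken mod 8.
Σ = (-54) + (-36) + (-72) + (-63) + (-1) + (-33) + (-30) + (-22) = -311
Area = |Σ|/2 = 155.5.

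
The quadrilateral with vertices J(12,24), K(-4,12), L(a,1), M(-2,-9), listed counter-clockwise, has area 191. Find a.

Write out the shoelace sum; only the two edges meeting at L involve a:
2·Area = [((-4)·1 − a·12) + (a·(-9) − (-2)·1)] + 300
       = -21·a + 298 = 382
⇒ a = -4.

-4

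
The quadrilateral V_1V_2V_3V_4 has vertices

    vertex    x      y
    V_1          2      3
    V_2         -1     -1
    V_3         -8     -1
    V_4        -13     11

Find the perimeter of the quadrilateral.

|V_1V_2| = √((-3)² + (-4)²) = √25 = 5
|V_2V_3| = √((-7)² + (0)²) = √49 = 7
|V_3V_4| = √((-5)² + (12)²) = √169 = 13
|V_4V_1| = √((15)² + (-8)²) = √289 = 17
Perimeter = 5 + 7 + 13 + 17 = 42.

42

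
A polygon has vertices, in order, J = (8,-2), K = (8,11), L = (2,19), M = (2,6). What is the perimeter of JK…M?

46

|JK| = √((0)² + (13)²) = √169 = 13
|KL| = √((-6)² + (8)²) = √100 = 10
|LM| = √((0)² + (-13)²) = √169 = 13
|MJ| = √((6)² + (-8)²) = √100 = 10
Perimeter = 13 + 10 + 13 + 10 = 46.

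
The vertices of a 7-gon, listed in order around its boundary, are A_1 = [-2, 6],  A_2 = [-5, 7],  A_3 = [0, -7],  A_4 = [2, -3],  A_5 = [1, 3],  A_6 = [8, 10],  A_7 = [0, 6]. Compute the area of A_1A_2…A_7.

Apply the surveyor's formula: 2A = Σ (x_i·y_{i+1} − x_{i+1}·y_i), indices taken mod 7.
A_1→A_2: (-2)(7) − (-5)(6) = 16
A_2→A_3: (-5)(-7) − (0)(7) = 35
A_3→A_4: (0)(-3) − (2)(-7) = 14
A_4→A_5: (2)(3) − (1)(-3) = 9
A_5→A_6: (1)(10) − (8)(3) = -14
A_6→A_7: (8)(6) − (0)(10) = 48
A_7→A_1: (0)(6) − (-2)(6) = 12
Σ = 120
Area = |Σ|/2 = 60.

60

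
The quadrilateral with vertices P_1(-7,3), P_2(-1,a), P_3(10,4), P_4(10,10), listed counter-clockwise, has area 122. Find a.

-5

The doubled signed area Σ (x_i y_{i+1} − x_{i+1} y_i) is linear in a.
With a=0 it equals 159; the coefficient of a is -17 (from the two edges through P_2).
So -17·a + 159 = 2·122 = 244 ⇒ a = -5.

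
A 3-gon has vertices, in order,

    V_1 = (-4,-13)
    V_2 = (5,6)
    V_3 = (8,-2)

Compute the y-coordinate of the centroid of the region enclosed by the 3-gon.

Apply the shoelace formula. First the cross-terms c_i = x_i·y_{i+1} − x_{i+1}·y_i:
  41, -58, -112  ⇒  2A = -129, A = -64.5.
Then Σ (y_i + y_{i+1})·c_i = 1161, so ȳ = 1161 / (6·(-64.5)) = -3.

-3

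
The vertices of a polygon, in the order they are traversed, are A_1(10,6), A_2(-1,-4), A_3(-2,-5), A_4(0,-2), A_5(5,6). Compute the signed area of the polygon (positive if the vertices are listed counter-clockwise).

Apply the shoelace formula: 2A = Σ (x_i·y_{i+1} − x_{i+1}·y_i), indices taken mod 5.
Σ = (-34) + (-3) + (4) + (10) + (-30) = -53
Signed area = Σ/2 = -26.5 (negative ⇒ clockwise traversal).

-26.5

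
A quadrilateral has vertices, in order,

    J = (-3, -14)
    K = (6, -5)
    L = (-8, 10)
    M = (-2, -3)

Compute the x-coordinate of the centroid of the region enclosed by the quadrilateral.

-139/273

Apply the shoelace (surveyor's) formula. First the cross-terms c_i = x_i·y_{i+1} − x_{i+1}·y_i:
  99, 20, 44, 19  ⇒  2A = 182, A = 91.
Then Σ (x_i + x_{i+1})·c_i = -278, so x̄ = -278 / (6·91) = -139/273.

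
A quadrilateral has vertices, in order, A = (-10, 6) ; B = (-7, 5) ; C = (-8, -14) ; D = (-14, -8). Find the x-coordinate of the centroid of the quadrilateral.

-2453/249

Apply the shoelace (surveyor's) formula. First the cross-terms c_i = x_i·y_{i+1} − x_{i+1}·y_i:
  -8, 138, -132, -164  ⇒  2A = -166, A = -83.
Then Σ (x_i + x_{i+1})·c_i = 4906, so x̄ = 4906 / (6·(-83)) = -2453/249.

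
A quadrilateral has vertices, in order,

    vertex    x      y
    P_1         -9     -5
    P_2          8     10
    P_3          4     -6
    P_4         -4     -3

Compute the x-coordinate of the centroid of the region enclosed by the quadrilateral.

305/181

Apply the shoelace (surveyor's) formula. First the cross-terms c_i = x_i·y_{i+1} − x_{i+1}·y_i:
  -50, -88, -36, -7  ⇒  2A = -181, A = -90.5.
Then Σ (x_i + x_{i+1})·c_i = -915, so x̄ = -915 / (6·(-90.5)) = 305/181.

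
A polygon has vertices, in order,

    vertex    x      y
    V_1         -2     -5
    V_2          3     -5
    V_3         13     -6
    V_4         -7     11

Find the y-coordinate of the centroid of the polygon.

Apply the shoelace (surveyor's) formula. First the cross-terms c_i = x_i·y_{i+1} − x_{i+1}·y_i:
  25, 47, 101, 57  ⇒  2A = 230, A = 115.
Then Σ (y_i + y_{i+1})·c_i = 80, so ȳ = 80 / (6·115) = 8/69.

8/69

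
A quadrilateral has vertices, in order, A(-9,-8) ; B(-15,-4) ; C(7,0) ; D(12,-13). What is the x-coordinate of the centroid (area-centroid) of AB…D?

Apply Gauss's area formula. First the cross-terms c_i = x_i·y_{i+1} − x_{i+1}·y_i:
  -84, 28, -91, -213  ⇒  2A = -360, A = -180.
Then Σ (x_i + x_{i+1})·c_i = -576, so x̄ = -576 / (6·(-180)) = 8/15.

8/15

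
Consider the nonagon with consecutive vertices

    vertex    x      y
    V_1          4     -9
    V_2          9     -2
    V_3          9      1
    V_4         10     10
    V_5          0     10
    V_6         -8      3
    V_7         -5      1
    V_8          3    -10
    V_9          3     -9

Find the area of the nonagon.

213

Cross-terms: 73, 27, 80, 100, 80, 7, 47, 3, 9  ⇒  Σ = 426
Area = |Σ|/2 = 213.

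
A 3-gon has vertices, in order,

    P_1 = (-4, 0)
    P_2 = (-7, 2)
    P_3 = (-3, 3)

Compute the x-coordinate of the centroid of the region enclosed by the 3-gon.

-14/3

Apply the surveyor's formula. First the cross-terms c_i = x_i·y_{i+1} − x_{i+1}·y_i:
  -8, -15, 12  ⇒  2A = -11, A = -5.5.
Then Σ (x_i + x_{i+1})·c_i = 154, so x̄ = 154 / (6·(-5.5)) = -14/3.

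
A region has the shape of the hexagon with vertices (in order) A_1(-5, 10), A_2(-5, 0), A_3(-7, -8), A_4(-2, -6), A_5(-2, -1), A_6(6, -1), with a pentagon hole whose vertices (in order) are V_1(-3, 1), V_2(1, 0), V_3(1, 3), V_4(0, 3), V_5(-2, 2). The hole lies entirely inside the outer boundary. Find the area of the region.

Outer boundary:
Apply Gauss's area formula: 2A = Σ (x_i·y_{i+1} − x_{i+1}·y_i), indices taken mod 6.
Cross-terms: 50, 40, 26, -10, 8, 55  ⇒  Σ = 169
Area = |Σ|/2 = 84.5.
Hole:
Apply Gauss's area formula: 2A = Σ (x_i·y_{i+1} − x_{i+1}·y_i), indices taken mod 5.
Σ = (-1) + (3) + (3) + (6) + (4) = 15
Area = |Σ|/2 = 7.5.
Net area = 84.5 − 7.5 = 77.

77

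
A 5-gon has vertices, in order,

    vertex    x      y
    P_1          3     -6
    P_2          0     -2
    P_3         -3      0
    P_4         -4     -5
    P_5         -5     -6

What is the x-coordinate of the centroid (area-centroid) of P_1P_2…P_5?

Apply Gauss's area formula. First the cross-terms c_i = x_i·y_{i+1} − x_{i+1}·y_i:
  -6, -6, 15, -1, 48  ⇒  2A = 50, A = 25.
Then Σ (x_i + x_{i+1})·c_i = -192, so x̄ = -192 / (6·25) = -1.28.

-1.28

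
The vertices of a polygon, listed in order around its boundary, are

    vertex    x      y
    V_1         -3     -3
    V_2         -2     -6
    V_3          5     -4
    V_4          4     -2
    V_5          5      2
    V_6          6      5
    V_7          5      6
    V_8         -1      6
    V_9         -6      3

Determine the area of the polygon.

97

Apply the shoelace (surveyor's) formula: 2A = Σ (x_i·y_{i+1} − x_{i+1}·y_i), indices taken mod 9.
Σ = (12) + (38) + (6) + (18) + (13) + (11) + (36) + (33) + (27) = 194
Area = |Σ|/2 = 97.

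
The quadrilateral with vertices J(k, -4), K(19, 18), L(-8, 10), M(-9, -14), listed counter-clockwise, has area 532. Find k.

13

Write out the shoelace sum; only the two edges meeting at J involve k:
2·Area = [((-9)·(-4) − k·(-14)) + (k·18 − 19·(-4))] + 536
       = 32·k + 648 = 1064
⇒ k = 13.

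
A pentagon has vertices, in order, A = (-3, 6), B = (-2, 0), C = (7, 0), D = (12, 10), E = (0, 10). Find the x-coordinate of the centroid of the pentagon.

655/174

Apply Gauss's area formula. First the cross-terms c_i = x_i·y_{i+1} − x_{i+1}·y_i:
  12, 0, 70, 120, 30  ⇒  2A = 232, A = 116.
Then Σ (x_i + x_{i+1})·c_i = 2620, so x̄ = 2620 / (6·116) = 655/174.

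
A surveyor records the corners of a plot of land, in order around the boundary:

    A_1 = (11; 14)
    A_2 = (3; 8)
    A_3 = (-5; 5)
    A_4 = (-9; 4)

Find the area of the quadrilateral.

Σ = (46) + (55) + (25) + (-170) = -44
Area = |Σ|/2 = 22.

22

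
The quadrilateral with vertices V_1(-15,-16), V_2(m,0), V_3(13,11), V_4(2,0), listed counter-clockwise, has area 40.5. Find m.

5

Write out the shoelace sum; only the two edges meeting at V_2 involve m:
2·Area = [((-15)·0 − m·(-16)) + (m·11 − 13·0)] + -54
       = 27·m + -54 = 81
⇒ m = 5.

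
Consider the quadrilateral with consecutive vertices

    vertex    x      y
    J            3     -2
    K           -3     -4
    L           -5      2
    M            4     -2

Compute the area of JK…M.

22

Σ = (-18) + (-26) + (2) + (-2) = -44
Area = |Σ|/2 = 22.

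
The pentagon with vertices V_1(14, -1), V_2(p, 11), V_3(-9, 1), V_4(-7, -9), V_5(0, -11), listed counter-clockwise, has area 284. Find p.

-2

Write out the shoelace sum; only the two edges meeting at V_2 involve p:
2·Area = [(14·11 − p·(-1)) + (p·1 − (-9)·11)] + 319
       = 2·p + 572 = 568
⇒ p = -2.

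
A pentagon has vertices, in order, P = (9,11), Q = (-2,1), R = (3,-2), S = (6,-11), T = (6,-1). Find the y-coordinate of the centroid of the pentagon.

Apply the surveyor's formula. First the cross-terms c_i = x_i·y_{i+1} − x_{i+1}·y_i:
  31, 1, -21, 60, 75  ⇒  2A = 146, A = 73.
Then Σ (y_i + y_{i+1})·c_i = 674, so ȳ = 674 / (6·73) = 337/219.

337/219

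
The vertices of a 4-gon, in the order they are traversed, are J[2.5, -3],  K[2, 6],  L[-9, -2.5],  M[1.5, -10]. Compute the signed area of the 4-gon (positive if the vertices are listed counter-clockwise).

92.125

Σ = (21) + (49) + (93.75) + (20.5) = 184.25
Signed area = Σ/2 = 92.125 (positive ⇒ counter-clockwise traversal).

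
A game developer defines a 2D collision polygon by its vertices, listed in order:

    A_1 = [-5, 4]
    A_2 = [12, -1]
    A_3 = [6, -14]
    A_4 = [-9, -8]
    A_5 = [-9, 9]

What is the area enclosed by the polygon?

261.5

Σ = (-43) + (-162) + (-174) + (-153) + (9) = -523
Area = |Σ|/2 = 261.5.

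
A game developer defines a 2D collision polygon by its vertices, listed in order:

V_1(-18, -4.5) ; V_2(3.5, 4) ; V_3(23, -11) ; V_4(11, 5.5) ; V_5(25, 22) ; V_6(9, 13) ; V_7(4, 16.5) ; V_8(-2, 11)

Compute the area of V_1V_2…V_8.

336.375

Cross-terms: -56.25, -130.5, 247.5, 104.5, 127, 96.5, 77, 207  ⇒  Σ = 672.75
Area = |Σ|/2 = 336.375.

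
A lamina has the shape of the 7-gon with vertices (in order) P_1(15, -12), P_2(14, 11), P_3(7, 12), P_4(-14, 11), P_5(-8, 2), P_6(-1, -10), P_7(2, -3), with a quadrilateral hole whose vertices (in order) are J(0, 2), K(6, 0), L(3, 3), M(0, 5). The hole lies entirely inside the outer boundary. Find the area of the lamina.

417

Outer boundary:
Apply Gauss's area formula: 2A = Σ (x_i·y_{i+1} − x_{i+1}·y_i), indices taken mod 7.
P_1→P_2: (15)(11) − (14)(-12) = 333
P_2→P_3: (14)(12) − (7)(11) = 91
P_3→P_4: (7)(11) − (-14)(12) = 245
P_4→P_5: (-14)(2) − (-8)(11) = 60
P_5→P_6: (-8)(-10) − (-1)(2) = 82
P_6→P_7: (-1)(-3) − (2)(-10) = 23
P_7→P_1: (2)(-12) − (15)(-3) = 21
Σ = 855
Area = |Σ|/2 = 427.5.
Hole:
Apply the surveyor's formula: 2A = Σ (x_i·y_{i+1} − x_{i+1}·y_i), indices taken mod 4.
J→K: (0)(0) − (6)(2) = -12
K→L: (6)(3) − (3)(0) = 18
L→M: (3)(5) − (0)(3) = 15
M→J: (0)(2) − (0)(5) = 0
Σ = 21
Area = |Σ|/2 = 10.5.
Net area = 427.5 − 10.5 = 417.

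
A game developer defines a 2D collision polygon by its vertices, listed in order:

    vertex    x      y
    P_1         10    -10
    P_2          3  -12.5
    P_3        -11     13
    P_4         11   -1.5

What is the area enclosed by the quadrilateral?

207.5

Apply the shoelace (surveyor's) formula: 2A = Σ (x_i·y_{i+1} − x_{i+1}·y_i), indices taken mod 4.
P_1→P_2: (10)(-12.5) − (3)(-10) = -95
P_2→P_3: (3)(13) − (-11)(-12.5) = -98.5
P_3→P_4: (-11)(-1.5) − (11)(13) = -126.5
P_4→P_1: (11)(-10) − (10)(-1.5) = -95
Σ = -415
Area = |Σ|/2 = 207.5.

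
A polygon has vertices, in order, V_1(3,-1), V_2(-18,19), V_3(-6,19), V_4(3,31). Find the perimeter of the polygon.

88

|V_1V_2| = √((-21)² + (20)²) = √841 = 29
|V_2V_3| = √((12)² + (0)²) = √144 = 12
|V_3V_4| = √((9)² + (12)²) = √225 = 15
|V_4V_1| = √((0)² + (-32)²) = √1024 = 32
Perimeter = 29 + 12 + 15 + 32 = 88.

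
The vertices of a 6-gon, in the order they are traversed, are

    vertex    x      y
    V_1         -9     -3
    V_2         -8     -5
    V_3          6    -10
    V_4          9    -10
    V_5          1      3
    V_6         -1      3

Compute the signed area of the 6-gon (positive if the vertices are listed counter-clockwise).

Σ = (21) + (110) + (30) + (37) + (6) + (30) = 234
Signed area = Σ/2 = 117 (positive ⇒ counter-clockwise traversal).

117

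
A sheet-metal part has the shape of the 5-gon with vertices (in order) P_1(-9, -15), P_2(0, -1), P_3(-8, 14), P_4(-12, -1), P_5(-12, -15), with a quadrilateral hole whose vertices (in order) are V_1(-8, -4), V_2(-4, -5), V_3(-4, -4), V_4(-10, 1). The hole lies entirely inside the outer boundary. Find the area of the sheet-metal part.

183

Outer boundary:
P_1→P_2: (-9)(-1) − (0)(-15) = 9
P_2→P_3: (0)(14) − (-8)(-1) = -8
P_3→P_4: (-8)(-1) − (-12)(14) = 176
P_4→P_5: (-12)(-15) − (-12)(-1) = 168
P_5→P_1: (-12)(-15) − (-9)(-15) = 45
Σ = 390
Area = |Σ|/2 = 195.
Hole:
Cross-terms: 24, -4, -44, 48  ⇒  Σ = 24
Area = |Σ|/2 = 12.
Net area = 195 − 12 = 183.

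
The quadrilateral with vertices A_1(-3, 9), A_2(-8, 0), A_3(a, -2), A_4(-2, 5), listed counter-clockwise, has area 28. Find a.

Write out the shoelace sum; only the two edges meeting at A_3 involve a:
2·Area = [((-8)·(-2) − a·0) + (a·5 − (-2)·(-2))] + 69
       = 5·a + 81 = 56
⇒ a = -5.

-5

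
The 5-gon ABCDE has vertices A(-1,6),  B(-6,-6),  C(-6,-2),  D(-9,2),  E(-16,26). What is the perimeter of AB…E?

|AB| = √((-5)² + (-12)²) = √169 = 13
|BC| = √((0)² + (4)²) = √16 = 4
|CD| = √((-3)² + (4)²) = √25 = 5
|DE| = √((-7)² + (24)²) = √625 = 25
|EA| = √((15)² + (-20)²) = √625 = 25
Perimeter = 13 + 4 + 5 + 25 + 25 = 72.

72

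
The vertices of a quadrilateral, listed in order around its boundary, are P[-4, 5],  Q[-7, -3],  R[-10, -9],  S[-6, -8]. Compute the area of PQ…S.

22

Apply Gauss's area formula: 2A = Σ (x_i·y_{i+1} − x_{i+1}·y_i), indices taken mod 4.
Σ = (47) + (33) + (26) + (-62) = 44
Area = |Σ|/2 = 22.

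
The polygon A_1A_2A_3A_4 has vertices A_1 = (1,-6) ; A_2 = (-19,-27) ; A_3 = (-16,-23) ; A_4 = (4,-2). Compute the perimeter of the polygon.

68

|A_1A_2| = √((-20)² + (-21)²) = √841 = 29
|A_2A_3| = √((3)² + (4)²) = √25 = 5
|A_3A_4| = √((20)² + (21)²) = √841 = 29
|A_4A_1| = √((-3)² + (-4)²) = √25 = 5
Perimeter = 29 + 5 + 29 + 5 = 68.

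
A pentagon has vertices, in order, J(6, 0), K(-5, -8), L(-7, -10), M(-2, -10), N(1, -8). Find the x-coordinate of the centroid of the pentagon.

-58/105

Apply the shoelace formula. First the cross-terms c_i = x_i·y_{i+1} − x_{i+1}·y_i:
  -48, -6, 50, 26, 48  ⇒  2A = 70, A = 35.
Then Σ (x_i + x_{i+1})·c_i = -116, so x̄ = -116 / (6·35) = -58/105.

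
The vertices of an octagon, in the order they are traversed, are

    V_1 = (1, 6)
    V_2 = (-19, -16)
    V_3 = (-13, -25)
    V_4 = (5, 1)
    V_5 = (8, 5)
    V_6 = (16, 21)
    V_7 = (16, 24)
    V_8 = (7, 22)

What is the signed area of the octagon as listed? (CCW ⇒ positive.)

Σ = (98) + (267) + (112) + (17) + (88) + (48) + (184) + (20) = 834
Signed area = Σ/2 = 417 (positive ⇒ counter-clockwise traversal).

417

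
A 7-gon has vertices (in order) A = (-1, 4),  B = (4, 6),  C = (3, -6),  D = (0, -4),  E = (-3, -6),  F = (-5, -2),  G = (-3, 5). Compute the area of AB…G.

75

Apply the shoelace formula: 2A = Σ (x_i·y_{i+1} − x_{i+1}·y_i), indices taken mod 7.
Σ = (-22) + (-42) + (-12) + (-12) + (-24) + (-31) + (-7) = -150
Area = |Σ|/2 = 75.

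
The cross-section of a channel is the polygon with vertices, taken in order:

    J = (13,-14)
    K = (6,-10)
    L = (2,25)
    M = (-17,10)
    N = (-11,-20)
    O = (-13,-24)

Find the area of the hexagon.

758.5

Cross-terms: -46, 170, 445, 450, 4, 494  ⇒  Σ = 1517
Area = |Σ|/2 = 758.5.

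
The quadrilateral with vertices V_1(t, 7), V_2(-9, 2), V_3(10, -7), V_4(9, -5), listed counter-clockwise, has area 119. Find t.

8

Write out the shoelace sum; only the two edges meeting at V_1 involve t:
2·Area = [(9·7 − t·(-5)) + (t·2 − (-9)·7)] + 56
       = 7·t + 182 = 238
⇒ t = 8.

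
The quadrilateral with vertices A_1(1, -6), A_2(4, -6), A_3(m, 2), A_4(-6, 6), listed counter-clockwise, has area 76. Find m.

The doubled signed area Σ (x_i y_{i+1} − x_{i+1} y_i) is linear in m.
With m=0 it equals 68; the coefficient of m is 12 (from the two edges through A_3).
So 12·m + 68 = 2·76 = 152 ⇒ m = 7.

7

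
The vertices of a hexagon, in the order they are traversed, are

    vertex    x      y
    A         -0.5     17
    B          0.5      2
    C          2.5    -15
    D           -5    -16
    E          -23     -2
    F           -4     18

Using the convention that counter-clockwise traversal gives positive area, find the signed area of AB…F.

-488

Apply Gauss's area formula: 2A = Σ (x_i·y_{i+1} − x_{i+1}·y_i), indices taken mod 6.
Σ = (-9.5) + (-12.5) + (-115) + (-358) + (-422) + (-59) = -976
Signed area = Σ/2 = -488 (negative ⇒ clockwise traversal).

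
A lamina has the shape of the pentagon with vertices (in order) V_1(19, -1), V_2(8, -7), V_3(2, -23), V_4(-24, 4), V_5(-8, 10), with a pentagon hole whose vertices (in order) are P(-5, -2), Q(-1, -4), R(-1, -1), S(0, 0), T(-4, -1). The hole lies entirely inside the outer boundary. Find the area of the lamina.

605.5

Outer boundary:
Apply the shoelace formula: 2A = Σ (x_i·y_{i+1} − x_{i+1}·y_i), indices taken mod 5.
Σ = (-125) + (-170) + (-544) + (-208) + (-182) = -1229
Area = |Σ|/2 = 614.5.
Hole:
Apply the surveyor's formula: 2A = Σ (x_i·y_{i+1} − x_{i+1}·y_i), indices taken mod 5.
Σ = (18) + (-3) + (0) + (0) + (3) = 18
Area = |Σ|/2 = 9.
Net area = 614.5 − 9 = 605.5.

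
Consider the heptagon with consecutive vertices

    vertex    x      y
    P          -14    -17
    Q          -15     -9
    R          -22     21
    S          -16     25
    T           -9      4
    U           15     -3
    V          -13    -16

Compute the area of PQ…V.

Apply the shoelace (surveyor's) formula: 2A = Σ (x_i·y_{i+1} − x_{i+1}·y_i), indices taken mod 7.
Cross-terms: -129, -513, -214, 161, -33, -279, -3  ⇒  Σ = -1010
Area = |Σ|/2 = 505.

505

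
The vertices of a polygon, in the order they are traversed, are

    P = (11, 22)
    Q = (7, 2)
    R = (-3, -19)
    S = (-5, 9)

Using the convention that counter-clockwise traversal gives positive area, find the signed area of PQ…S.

Apply Gauss's area formula: 2A = Σ (x_i·y_{i+1} − x_{i+1}·y_i), indices taken mod 4.
Σ = (-132) + (-127) + (-122) + (-209) = -590
Signed area = Σ/2 = -295 (negative ⇒ clockwise traversal).

-295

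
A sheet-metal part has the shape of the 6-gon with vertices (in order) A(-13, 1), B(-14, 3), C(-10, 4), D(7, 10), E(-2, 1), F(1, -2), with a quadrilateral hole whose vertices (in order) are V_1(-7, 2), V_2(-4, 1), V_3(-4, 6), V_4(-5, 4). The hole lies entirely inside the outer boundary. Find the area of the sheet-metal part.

80.5

Outer boundary:
Apply the surveyor's formula: 2A = Σ (x_i·y_{i+1} − x_{i+1}·y_i), indices taken mod 6.
A→B: (-13)(3) − (-14)(1) = -25
B→C: (-14)(4) − (-10)(3) = -26
C→D: (-10)(10) − (7)(4) = -128
D→E: (7)(1) − (-2)(10) = 27
E→F: (-2)(-2) − (1)(1) = 3
F→A: (1)(1) − (-13)(-2) = -25
Σ = -174
Area = |Σ|/2 = 87.
Hole:
Cross-terms: 1, -20, 14, 18  ⇒  Σ = 13
Area = |Σ|/2 = 6.5.
Net area = 87 − 6.5 = 80.5.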